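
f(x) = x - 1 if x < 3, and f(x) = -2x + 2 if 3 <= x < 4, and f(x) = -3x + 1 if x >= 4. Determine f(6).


6 satisfies x >= 4
f(6) = -17

-17


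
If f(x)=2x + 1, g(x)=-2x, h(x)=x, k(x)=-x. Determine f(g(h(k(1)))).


k(1) = -1
h(-1) = -1
g(-1) = 2
f(2) = 5

5


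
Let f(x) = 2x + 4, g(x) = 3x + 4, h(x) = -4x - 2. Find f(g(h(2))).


h(2) = -10
g(-10) = -26
f(-26) = -48

-48


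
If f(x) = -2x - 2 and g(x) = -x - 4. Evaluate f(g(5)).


g(5) = -9
f(-9) = 16

16


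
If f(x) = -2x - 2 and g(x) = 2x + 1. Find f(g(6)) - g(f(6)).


f(g(6)) = -28
g(f(6)) = -27
Difference = -1

-1


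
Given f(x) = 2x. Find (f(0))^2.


f(0) = 0
(0)^2 = 0

0


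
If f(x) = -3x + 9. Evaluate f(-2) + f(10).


-6


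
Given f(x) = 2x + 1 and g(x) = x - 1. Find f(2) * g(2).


f(2) = 5
g(2) = 1
Product = 5

5


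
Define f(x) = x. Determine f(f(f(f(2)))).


f(2) = 2
f(2) = 2
f(2) = 2
f(2) = 2

2


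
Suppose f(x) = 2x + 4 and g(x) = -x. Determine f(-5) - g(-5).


f(-5) = -6
g(-5) = 5
Difference = -11

-11


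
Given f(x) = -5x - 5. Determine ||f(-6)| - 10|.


f(-6) = 25
|25| = 25
|25 - 10| = 15

15


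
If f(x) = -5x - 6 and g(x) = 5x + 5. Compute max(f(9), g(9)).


f(9) = -51
g(9) = 50
max = 50

50


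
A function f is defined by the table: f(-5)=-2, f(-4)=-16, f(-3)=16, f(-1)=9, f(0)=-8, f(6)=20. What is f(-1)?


Reading from the table at x = -1

9


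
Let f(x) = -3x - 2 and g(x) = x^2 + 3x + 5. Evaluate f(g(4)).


g(4) = 33
f(33) = -101

-101


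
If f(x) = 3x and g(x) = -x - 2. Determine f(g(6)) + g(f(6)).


f(g(6)) = -24
g(f(6)) = -20
Sum = -44

-44


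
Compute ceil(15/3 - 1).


15/3 = 5
5 - 1 = 4
ceil(4) = 4

4


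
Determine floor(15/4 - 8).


15/4 = 3.75
3.75 - 8 = -4.25
floor(-4.25) = -5

-5


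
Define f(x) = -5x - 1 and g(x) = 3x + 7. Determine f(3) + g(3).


f(3) = -16
g(3) = 16
Sum = 0

0


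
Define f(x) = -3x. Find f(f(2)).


f(2) = -6
f(-6) = 18

18


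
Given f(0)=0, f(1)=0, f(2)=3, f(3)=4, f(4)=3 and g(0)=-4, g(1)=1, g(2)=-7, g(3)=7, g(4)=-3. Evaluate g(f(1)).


f(1) = 0
g(0) = -4

-4


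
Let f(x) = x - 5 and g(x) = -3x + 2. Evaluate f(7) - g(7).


f(7) = 2
g(7) = -19
Difference = 21

21


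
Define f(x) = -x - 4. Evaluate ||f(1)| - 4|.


f(1) = -5
|-5| = 5
|5 - 4| = 1

1


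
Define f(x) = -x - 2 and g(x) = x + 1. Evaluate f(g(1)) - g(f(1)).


f(g(1)) = -4
g(f(1)) = -2
Difference = -2

-2


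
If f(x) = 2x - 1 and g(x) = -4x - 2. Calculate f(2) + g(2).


f(2) = 3
g(2) = -10
Sum = -7

-7


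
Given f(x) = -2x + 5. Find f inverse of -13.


Solve -2x + 5 = -13
x = (-13 - 5) / (-2) = 9

9


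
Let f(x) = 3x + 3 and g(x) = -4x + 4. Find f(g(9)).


g(9) = -32
f(-32) = -93

-93


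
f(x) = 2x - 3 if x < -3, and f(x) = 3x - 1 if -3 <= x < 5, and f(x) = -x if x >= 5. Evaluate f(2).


2 satisfies -3 <= x < 5
f(2) = 5

5


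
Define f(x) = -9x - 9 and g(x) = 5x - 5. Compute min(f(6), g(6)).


f(6) = -63
g(6) = 25
min = -63

-63


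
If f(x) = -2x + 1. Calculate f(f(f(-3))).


f(-3) = 7
f(7) = -13
f(-13) = 27

27


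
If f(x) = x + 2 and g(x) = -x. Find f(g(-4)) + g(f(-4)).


f(g(-4)) = 6
g(f(-4)) = 2
Sum = 8

8


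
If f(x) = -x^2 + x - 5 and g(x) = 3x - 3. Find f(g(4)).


g(4) = 9
f(9) = (-1)*(9)^2 + 1*(9) - 5 = -77

-77


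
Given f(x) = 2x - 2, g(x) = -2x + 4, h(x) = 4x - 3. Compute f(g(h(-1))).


h(-1) = -7
g(-7) = 18
f(18) = 34

34


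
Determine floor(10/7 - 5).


10/7 = 1.4286
1.4286 - 5 = -3.5714
floor(-3.5714) = -4

-4


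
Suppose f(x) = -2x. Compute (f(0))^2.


f(0) = 0
(0)^2 = 0

0


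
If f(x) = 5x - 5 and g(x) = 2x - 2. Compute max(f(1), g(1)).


f(1) = 0
g(1) = 0
max = 0

0


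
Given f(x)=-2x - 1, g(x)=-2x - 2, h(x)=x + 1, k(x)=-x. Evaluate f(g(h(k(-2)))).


k(-2) = 2
h(2) = 3
g(3) = -8
f(-8) = 15

15


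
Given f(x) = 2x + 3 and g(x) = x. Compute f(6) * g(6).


f(6) = 15
g(6) = 6
Product = 90

90


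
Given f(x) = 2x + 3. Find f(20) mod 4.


f(20) = 43
43 mod 4 = 3

3


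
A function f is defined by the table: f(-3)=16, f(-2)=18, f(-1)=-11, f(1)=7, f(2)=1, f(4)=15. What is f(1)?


Reading from the table at x = 1

7


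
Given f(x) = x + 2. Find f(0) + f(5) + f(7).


f(0) = 2
f(5) = 7
f(7) = 9
Sum = 18

18


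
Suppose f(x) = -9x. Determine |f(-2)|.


f(-2) = 18
|18| = 18

18


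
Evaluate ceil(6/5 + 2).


6/5 = 1.2
1.2 + 2 = 3.2
ceil(3.2) = 4

4


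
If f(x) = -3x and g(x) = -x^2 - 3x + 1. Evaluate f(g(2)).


g(2) = -9
f(-9) = 27

27


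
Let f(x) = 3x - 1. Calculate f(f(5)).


f(5) = 14
f(14) = 41

41


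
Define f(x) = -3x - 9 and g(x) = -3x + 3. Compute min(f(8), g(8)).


f(8) = -33
g(8) = -21
min = -33

-33


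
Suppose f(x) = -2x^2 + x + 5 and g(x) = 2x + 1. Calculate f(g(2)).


g(2) = 5
f(5) = (-2)*(5)^2 + 1*(5) + 5 = -40

-40


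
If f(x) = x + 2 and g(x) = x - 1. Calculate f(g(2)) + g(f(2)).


f(g(2)) = 3
g(f(2)) = 3
Sum = 6

6


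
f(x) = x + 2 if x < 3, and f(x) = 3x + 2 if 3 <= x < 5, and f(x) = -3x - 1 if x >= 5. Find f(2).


2 satisfies x < 3
f(2) = 4

4


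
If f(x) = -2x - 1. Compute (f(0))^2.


f(0) = -1
(-1)^2 = 1

1


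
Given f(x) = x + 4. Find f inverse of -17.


Solve x + 4 = -17
x = (-17 - 4) / 1 = -21

-21


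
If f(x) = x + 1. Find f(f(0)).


f(0) = 1
f(1) = 2

2


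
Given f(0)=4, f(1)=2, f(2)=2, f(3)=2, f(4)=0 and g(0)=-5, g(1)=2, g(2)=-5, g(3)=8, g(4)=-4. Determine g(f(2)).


f(2) = 2
g(2) = -5

-5


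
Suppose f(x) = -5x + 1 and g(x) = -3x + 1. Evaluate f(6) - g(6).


f(6) = -29
g(6) = -17
Difference = -12

-12


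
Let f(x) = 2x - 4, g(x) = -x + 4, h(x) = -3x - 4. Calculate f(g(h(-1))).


6


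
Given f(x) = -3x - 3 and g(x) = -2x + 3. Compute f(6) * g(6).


f(6) = -21
g(6) = -9
Product = 189

189


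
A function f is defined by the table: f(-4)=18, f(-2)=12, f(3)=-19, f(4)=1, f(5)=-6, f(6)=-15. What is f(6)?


Reading from the table at x = 6

-15


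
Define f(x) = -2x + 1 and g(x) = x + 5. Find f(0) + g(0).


6


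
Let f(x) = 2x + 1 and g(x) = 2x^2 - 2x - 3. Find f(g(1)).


g(1) = -3
f(-3) = -5

-5


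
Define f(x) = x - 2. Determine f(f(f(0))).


f(0) = -2
f(-2) = -4
f(-4) = -6

-6


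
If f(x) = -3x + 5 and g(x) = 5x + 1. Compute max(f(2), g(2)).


f(2) = -1
g(2) = 11
max = 11

11


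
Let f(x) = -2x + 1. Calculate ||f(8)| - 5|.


f(8) = -15
|-15| = 15
|15 - 5| = 10

10


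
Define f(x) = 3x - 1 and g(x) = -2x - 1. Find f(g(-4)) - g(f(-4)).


f(g(-4)) = 20
g(f(-4)) = 25
Difference = -5

-5


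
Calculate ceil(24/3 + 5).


24/3 = 8
8 + 5 = 13
ceil(13) = 13

13


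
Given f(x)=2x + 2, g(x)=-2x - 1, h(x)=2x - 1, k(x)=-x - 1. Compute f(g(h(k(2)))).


k(2) = -3
h(-3) = -7
g(-7) = 13
f(13) = 28

28


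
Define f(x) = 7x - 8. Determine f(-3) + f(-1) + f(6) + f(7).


f(-3) = -29
f(-1) = -15
f(6) = 34
f(7) = 41
Sum = 31

31


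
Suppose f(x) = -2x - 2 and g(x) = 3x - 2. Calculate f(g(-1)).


g(-1) = -5
f(-5) = 8

8


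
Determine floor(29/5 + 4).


29/5 = 5.8
5.8 + 4 = 9.8
floor(9.8) = 9

9


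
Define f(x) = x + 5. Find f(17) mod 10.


f(17) = 22
22 mod 10 = 2

2


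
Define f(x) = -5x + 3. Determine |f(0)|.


f(0) = 3
|3| = 3

3


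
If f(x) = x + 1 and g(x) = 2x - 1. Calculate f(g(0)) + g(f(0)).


f(g(0)) = 0
g(f(0)) = 1
Sum = 1

1


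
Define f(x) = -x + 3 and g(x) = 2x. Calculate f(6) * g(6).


-36


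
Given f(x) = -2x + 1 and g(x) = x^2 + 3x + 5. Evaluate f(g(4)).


g(4) = 33
f(33) = -65

-65


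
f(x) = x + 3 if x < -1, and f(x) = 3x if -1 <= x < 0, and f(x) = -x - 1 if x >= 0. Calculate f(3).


-4


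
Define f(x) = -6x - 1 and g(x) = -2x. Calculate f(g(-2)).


g(-2) = 4
f(4) = -25

-25


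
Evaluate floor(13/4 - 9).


13/4 = 3.25
3.25 - 9 = -5.75
floor(-5.75) = -6

-6


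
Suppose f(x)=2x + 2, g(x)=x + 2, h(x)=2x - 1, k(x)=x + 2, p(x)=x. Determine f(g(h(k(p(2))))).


20


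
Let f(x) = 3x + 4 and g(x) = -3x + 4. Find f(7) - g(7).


f(7) = 25
g(7) = -17
Difference = 42

42


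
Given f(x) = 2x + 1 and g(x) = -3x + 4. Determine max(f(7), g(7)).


15


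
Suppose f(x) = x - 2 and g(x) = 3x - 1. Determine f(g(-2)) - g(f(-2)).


f(g(-2)) = -9
g(f(-2)) = -13
Difference = 4

4


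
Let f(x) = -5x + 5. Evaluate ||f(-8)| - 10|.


35


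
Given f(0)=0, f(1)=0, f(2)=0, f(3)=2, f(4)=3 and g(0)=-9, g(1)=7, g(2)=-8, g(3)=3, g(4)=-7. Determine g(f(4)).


3


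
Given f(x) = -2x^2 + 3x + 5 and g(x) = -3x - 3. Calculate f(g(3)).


g(3) = -12
f(-12) = (-2)*(-12)^2 + 3*(-12) + 5 = -319

-319


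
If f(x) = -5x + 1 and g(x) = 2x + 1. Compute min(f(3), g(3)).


f(3) = -14
g(3) = 7
min = -14

-14


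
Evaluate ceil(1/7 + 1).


1/7 = 0.1429
0.1429 + 1 = 1.1429
ceil(1.1429) = 2

2


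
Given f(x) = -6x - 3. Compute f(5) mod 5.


f(5) = -33
-33 mod 5 = 2

2


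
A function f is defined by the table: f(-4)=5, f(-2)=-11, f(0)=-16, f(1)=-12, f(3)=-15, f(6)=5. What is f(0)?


Reading from the table at x = 0

-16


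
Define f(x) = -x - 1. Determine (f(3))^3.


f(3) = -4
(-4)^3 = -64

-64


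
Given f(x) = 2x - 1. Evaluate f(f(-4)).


f(-4) = -9
f(-9) = -19

-19


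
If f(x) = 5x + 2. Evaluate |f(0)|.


f(0) = 2
|2| = 2

2


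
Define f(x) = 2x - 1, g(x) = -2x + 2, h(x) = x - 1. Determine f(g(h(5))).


h(5) = 4
g(4) = -6
f(-6) = -13

-13


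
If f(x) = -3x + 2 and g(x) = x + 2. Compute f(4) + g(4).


f(4) = -10
g(4) = 6
Sum = -4

-4


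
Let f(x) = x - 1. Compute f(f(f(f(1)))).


-3


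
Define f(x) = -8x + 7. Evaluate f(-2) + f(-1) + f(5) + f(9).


f(-2) = 23
f(-1) = 15
f(5) = -33
f(9) = -65
Sum = -60

-60


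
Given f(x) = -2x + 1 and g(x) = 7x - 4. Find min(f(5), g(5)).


f(5) = -9
g(5) = 31
min = -9

-9


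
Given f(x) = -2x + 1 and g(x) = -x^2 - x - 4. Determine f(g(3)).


33


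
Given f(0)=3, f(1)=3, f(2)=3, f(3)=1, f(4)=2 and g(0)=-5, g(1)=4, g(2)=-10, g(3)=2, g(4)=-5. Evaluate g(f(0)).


f(0) = 3
g(3) = 2

2


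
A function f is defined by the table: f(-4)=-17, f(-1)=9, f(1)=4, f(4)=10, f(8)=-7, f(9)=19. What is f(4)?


Reading from the table at x = 4

10


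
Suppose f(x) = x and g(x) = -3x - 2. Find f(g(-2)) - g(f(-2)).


f(g(-2)) = 4
g(f(-2)) = 4
Difference = 0

0


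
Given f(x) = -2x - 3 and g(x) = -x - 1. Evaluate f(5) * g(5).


f(5) = -13
g(5) = -6
Product = 78

78


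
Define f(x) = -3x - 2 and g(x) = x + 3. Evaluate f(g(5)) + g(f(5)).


-40


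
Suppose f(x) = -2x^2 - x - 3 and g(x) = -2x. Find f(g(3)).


g(3) = -6
f(-6) = (-2)*(-6)^2 - 1*(-6) - 3 = -69

-69


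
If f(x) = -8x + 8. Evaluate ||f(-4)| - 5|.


f(-4) = 40
|40| = 40
|40 - 5| = 35

35


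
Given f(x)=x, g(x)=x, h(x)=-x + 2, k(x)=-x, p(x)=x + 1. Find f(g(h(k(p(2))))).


p(2) = 3
k(3) = -3
h(-3) = 5
g(5) = 5
f(5) = 5

5


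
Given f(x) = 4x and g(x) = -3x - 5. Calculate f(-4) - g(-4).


-23


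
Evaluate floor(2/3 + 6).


2/3 = 0.6667
0.6667 + 6 = 6.6667
floor(6.6667) = 6

6


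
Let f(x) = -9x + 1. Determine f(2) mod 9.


1


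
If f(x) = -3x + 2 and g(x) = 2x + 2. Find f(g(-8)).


g(-8) = -14
f(-14) = 44

44


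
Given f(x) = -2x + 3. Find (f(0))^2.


9


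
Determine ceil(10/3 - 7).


10/3 = 3.3333
3.3333 - 7 = -3.6667
ceil(-3.6667) = -3

-3


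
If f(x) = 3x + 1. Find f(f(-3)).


f(-3) = -8
f(-8) = -23

-23


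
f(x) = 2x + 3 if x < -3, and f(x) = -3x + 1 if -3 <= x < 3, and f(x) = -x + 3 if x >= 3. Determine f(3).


3 satisfies x >= 3
f(3) = 0

0


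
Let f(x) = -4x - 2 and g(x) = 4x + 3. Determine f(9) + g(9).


1


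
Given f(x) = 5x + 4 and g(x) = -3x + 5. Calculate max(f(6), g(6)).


f(6) = 34
g(6) = -13
max = 34

34


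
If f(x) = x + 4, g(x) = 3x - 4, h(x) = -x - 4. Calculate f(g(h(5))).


-27


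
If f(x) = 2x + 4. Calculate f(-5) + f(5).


f(-5) = -6
f(5) = 14
Sum = 8

8


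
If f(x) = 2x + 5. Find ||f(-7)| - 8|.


f(-7) = -9
|-9| = 9
|9 - 8| = 1

1


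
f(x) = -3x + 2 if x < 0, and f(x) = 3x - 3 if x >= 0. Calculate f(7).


7 satisfies x >= 0
f(7) = 18

18


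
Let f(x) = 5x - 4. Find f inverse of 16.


Solve 5x - 4 = 16
x = (16 + 4) / 5 = 4

4


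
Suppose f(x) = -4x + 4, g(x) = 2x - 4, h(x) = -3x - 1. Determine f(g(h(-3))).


h(-3) = 8
g(8) = 12
f(12) = -44

-44


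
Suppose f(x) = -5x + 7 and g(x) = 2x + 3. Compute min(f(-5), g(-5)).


f(-5) = 32
g(-5) = -7
min = -7

-7


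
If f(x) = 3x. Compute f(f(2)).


f(2) = 6
f(6) = 18

18


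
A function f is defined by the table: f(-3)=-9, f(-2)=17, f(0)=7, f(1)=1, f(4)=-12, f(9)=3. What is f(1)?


1


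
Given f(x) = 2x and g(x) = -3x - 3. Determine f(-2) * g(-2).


f(-2) = -4
g(-2) = 3
Product = -12

-12


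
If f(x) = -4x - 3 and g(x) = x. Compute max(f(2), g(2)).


f(2) = -11
g(2) = 2
max = 2

2


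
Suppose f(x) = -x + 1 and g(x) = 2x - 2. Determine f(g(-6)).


g(-6) = -14
f(-14) = 15

15


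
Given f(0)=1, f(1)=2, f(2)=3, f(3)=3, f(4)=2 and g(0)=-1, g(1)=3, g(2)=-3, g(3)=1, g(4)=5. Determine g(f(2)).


1


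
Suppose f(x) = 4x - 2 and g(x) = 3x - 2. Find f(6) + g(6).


f(6) = 22
g(6) = 16
Sum = 38

38


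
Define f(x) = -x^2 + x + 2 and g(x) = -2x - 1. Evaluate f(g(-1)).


g(-1) = 1
f(1) = (-1)*(1)^2 + 1*(1) + 2 = 2

2


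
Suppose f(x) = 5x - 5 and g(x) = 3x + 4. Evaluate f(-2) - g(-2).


-13


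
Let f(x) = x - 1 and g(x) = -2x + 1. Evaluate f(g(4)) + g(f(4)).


f(g(4)) = -8
g(f(4)) = -5
Sum = -13

-13


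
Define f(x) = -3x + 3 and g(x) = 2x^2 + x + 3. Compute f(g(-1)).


g(-1) = 4
f(4) = -9

-9


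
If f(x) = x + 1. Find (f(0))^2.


f(0) = 1
(1)^2 = 1

1


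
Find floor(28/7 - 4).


28/7 = 4
4 - 4 = 0
floor(0) = 0

0


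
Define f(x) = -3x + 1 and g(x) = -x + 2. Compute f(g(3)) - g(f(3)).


-6


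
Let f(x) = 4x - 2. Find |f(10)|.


f(10) = 38
|38| = 38

38


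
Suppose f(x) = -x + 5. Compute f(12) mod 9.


f(12) = -7
-7 mod 9 = 2

2


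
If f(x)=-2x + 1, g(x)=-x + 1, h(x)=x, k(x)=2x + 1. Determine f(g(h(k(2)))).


k(2) = 5
h(5) = 5
g(5) = -4
f(-4) = 9

9


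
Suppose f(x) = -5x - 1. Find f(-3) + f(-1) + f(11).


f(-3) = 14
f(-1) = 4
f(11) = -56
Sum = -38

-38


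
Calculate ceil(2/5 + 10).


11


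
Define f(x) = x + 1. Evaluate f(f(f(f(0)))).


f(0) = 1
f(1) = 2
f(2) = 3
f(3) = 4

4


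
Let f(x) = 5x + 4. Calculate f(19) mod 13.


f(19) = 99
99 mod 13 = 8

8


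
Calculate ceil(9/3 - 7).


9/3 = 3
3 - 7 = -4
ceil(-4) = -4

-4


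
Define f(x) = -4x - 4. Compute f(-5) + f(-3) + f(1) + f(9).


f(-5) = 16
f(-3) = 8
f(1) = -8
f(9) = -40
Sum = -24

-24


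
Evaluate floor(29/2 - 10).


29/2 = 14.5
14.5 - 10 = 4.5
floor(4.5) = 4

4


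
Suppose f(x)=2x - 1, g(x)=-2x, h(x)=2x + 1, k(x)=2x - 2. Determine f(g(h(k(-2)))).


k(-2) = -6
h(-6) = -11
g(-11) = 22
f(22) = 43

43


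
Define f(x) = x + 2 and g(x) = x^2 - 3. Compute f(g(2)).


g(2) = 1
f(1) = 3

3


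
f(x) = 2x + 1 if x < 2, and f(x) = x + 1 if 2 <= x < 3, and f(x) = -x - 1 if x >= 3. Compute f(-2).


-2 satisfies x < 2
f(-2) = -3

-3


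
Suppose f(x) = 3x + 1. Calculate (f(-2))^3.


-125


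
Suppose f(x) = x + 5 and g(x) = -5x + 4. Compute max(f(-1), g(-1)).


9


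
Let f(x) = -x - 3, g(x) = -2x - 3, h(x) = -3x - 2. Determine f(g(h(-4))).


h(-4) = 10
g(10) = -23
f(-23) = 20

20


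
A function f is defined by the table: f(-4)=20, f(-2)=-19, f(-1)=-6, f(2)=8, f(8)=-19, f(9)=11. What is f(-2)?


-19


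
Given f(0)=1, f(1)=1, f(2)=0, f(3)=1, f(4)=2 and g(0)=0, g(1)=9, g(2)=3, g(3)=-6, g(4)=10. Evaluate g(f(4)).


f(4) = 2
g(2) = 3

3


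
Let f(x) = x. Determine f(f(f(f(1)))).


1


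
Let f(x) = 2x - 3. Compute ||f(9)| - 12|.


f(9) = 15
|15| = 15
|15 - 12| = 3

3


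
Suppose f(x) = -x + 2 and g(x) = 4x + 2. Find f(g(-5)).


20


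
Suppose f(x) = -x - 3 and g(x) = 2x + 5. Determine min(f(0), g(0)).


f(0) = -3
g(0) = 5
min = -3

-3


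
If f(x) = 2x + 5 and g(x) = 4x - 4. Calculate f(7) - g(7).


f(7) = 19
g(7) = 24
Difference = -5

-5


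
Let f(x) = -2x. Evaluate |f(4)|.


f(4) = -8
|-8| = 8

8


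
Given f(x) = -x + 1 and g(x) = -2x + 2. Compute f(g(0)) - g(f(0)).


f(g(0)) = -1
g(f(0)) = 0
Difference = -1

-1


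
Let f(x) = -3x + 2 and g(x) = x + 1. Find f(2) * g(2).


-12


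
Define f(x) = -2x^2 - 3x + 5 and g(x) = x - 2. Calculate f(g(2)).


5


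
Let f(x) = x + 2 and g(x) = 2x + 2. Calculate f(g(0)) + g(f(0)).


f(g(0)) = 4
g(f(0)) = 6
Sum = 10

10


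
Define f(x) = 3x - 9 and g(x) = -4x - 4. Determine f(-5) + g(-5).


f(-5) = -24
g(-5) = 16
Sum = -8

-8


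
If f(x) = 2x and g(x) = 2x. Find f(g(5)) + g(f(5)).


f(g(5)) = 20
g(f(5)) = 20
Sum = 40

40


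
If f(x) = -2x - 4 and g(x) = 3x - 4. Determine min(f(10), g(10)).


f(10) = -24
g(10) = 26
min = -24

-24


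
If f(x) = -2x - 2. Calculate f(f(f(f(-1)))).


-6


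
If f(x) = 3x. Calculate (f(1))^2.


f(1) = 3
(3)^2 = 9

9


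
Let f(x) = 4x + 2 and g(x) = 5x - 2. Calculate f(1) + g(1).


f(1) = 6
g(1) = 3
Sum = 9

9


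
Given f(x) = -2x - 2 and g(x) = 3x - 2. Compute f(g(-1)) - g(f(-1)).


f(g(-1)) = 8
g(f(-1)) = -2
Difference = 10

10


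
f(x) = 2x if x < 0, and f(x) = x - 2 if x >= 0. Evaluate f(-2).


-2 satisfies x < 0
f(-2) = -4

-4


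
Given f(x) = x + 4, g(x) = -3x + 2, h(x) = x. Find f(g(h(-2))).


12


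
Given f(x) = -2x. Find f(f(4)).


f(4) = -8
f(-8) = 16

16


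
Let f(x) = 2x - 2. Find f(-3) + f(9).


8


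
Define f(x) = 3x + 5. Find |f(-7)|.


f(-7) = -16
|-16| = 16

16


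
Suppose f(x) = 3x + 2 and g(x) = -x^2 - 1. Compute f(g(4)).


g(4) = -17
f(-17) = -49

-49


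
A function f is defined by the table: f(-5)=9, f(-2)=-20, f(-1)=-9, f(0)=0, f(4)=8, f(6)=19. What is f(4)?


Reading from the table at x = 4

8


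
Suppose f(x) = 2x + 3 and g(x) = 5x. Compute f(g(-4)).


g(-4) = -20
f(-20) = -37

-37


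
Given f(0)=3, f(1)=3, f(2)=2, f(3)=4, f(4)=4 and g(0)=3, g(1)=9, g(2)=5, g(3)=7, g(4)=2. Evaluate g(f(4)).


2


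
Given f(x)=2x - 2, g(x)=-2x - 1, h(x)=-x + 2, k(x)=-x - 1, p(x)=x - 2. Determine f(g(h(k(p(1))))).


-12


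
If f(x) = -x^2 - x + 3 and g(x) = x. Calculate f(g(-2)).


g(-2) = -2
f(-2) = (-1)*(-2)^2 - 1*(-2) + 3 = 1

1


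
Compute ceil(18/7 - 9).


18/7 = 2.5714
2.5714 - 9 = -6.4286
ceil(-6.4286) = -6

-6


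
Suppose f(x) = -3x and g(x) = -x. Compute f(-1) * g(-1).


f(-1) = 3
g(-1) = 1
Product = 3

3


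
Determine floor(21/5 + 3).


21/5 = 4.2
4.2 + 3 = 7.2
floor(7.2) = 7

7


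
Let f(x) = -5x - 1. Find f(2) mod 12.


1


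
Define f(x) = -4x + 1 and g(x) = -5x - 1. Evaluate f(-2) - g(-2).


f(-2) = 9
g(-2) = 9
Difference = 0

0


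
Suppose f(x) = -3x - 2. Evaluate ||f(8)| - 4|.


22


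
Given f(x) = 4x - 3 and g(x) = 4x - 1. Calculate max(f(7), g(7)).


f(7) = 25
g(7) = 27
max = 27

27


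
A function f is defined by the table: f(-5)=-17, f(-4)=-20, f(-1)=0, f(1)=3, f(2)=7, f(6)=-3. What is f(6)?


Reading from the table at x = 6

-3


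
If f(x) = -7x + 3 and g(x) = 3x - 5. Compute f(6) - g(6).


f(6) = -39
g(6) = 13
Difference = -52

-52


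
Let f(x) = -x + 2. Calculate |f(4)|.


f(4) = -2
|-2| = 2

2


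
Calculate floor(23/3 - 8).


23/3 = 7.6667
7.6667 - 8 = -0.3333
floor(-0.3333) = -1

-1


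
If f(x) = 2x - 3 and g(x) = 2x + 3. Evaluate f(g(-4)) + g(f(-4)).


f(g(-4)) = -13
g(f(-4)) = -19
Sum = -32

-32


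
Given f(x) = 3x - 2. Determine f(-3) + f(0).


f(-3) = -11
f(0) = -2
Sum = -13

-13


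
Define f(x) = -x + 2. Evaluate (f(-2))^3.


f(-2) = 4
(4)^3 = 64

64


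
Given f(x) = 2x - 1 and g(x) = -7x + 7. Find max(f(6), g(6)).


11


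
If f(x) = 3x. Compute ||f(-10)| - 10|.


20


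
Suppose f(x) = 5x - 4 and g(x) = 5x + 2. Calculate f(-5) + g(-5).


f(-5) = -29
g(-5) = -23
Sum = -52

-52


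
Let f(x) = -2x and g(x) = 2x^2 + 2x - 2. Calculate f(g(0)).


4


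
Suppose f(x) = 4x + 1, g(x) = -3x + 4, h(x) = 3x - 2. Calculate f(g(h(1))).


h(1) = 1
g(1) = 1
f(1) = 5

5


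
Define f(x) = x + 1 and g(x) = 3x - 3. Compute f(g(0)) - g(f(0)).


f(g(0)) = -2
g(f(0)) = 0
Difference = -2

-2


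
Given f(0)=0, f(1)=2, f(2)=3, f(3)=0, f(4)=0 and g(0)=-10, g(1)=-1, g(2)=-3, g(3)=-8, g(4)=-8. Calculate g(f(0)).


f(0) = 0
g(0) = -10

-10


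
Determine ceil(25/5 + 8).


25/5 = 5
5 + 8 = 13
ceil(13) = 13

13


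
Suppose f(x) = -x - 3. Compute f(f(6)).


f(6) = -9
f(-9) = 6

6


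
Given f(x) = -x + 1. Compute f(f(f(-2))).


f(-2) = 3
f(3) = -2
f(-2) = 3

3


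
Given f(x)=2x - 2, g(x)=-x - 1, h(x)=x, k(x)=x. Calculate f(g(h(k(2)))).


k(2) = 2
h(2) = 2
g(2) = -3
f(-3) = -8

-8


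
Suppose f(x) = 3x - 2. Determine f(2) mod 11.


4


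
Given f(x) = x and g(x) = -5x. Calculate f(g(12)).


-60


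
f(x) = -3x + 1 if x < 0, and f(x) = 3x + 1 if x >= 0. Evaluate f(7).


7 satisfies x >= 0
f(7) = 22

22


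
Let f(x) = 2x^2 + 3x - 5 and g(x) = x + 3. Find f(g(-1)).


9


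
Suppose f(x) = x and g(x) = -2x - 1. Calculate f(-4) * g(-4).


f(-4) = -4
g(-4) = 7
Product = -28

-28


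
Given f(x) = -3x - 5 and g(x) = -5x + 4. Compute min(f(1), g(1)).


f(1) = -8
g(1) = -1
min = -8

-8


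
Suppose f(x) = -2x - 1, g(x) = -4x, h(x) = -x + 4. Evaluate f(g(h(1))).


h(1) = 3
g(3) = -12
f(-12) = 23

23


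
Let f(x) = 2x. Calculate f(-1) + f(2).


f(-1) = -2
f(2) = 4
Sum = 2

2


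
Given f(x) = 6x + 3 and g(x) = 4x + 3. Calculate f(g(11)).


g(11) = 47
f(47) = 285

285


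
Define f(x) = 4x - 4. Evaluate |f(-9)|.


f(-9) = -40
|-40| = 40

40


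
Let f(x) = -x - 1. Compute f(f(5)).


f(5) = -6
f(-6) = 5

5


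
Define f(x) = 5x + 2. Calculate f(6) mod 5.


f(6) = 32
32 mod 5 = 2

2


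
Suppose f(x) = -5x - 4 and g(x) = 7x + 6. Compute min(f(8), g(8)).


f(8) = -44
g(8) = 62
min = -44

-44


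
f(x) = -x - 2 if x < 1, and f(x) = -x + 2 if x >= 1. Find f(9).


9 satisfies x >= 1
f(9) = -7

-7


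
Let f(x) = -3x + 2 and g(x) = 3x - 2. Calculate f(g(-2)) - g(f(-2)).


f(g(-2)) = 26
g(f(-2)) = 22
Difference = 4

4


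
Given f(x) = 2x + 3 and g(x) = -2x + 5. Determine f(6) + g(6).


f(6) = 15
g(6) = -7
Sum = 8

8


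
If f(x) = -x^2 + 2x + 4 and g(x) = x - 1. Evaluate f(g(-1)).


g(-1) = -2
f(-2) = (-1)*(-2)^2 + 2*(-2) + 4 = -4

-4


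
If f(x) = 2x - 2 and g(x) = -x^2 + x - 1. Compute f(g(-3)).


g(-3) = -13
f(-13) = -28

-28


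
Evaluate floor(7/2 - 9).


7/2 = 3.5
3.5 - 9 = -5.5
floor(-5.5) = -6

-6


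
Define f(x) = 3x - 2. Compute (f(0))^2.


f(0) = -2
(-2)^2 = 4

4


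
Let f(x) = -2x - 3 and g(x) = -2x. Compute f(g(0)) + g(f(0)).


f(g(0)) = -3
g(f(0)) = 6
Sum = 3

3


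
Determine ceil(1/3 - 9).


1/3 = 0.3333
0.3333 - 9 = -8.6667
ceil(-8.6667) = -8

-8


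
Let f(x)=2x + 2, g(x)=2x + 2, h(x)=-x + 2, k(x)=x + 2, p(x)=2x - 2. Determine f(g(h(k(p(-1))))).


p(-1) = -4
k(-4) = -2
h(-2) = 4
g(4) = 10
f(10) = 22

22


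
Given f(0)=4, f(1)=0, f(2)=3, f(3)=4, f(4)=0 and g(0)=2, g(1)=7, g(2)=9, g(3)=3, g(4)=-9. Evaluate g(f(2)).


3


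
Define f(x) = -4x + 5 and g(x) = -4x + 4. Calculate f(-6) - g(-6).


f(-6) = 29
g(-6) = 28
Difference = 1

1


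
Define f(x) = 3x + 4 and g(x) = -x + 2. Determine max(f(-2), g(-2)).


f(-2) = -2
g(-2) = 4
max = 4

4


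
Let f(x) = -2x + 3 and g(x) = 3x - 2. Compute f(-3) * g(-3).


f(-3) = 9
g(-3) = -11
Product = -99

-99


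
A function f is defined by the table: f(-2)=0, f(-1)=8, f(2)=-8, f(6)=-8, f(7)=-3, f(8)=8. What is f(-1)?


Reading from the table at x = -1

8


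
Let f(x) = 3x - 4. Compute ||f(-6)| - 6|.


16


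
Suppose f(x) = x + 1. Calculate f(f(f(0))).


3


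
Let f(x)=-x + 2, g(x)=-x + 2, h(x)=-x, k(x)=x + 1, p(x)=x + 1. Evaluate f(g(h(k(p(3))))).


p(3) = 4
k(4) = 5
h(5) = -5
g(-5) = 7
f(7) = -5

-5


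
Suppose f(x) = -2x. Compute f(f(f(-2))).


f(-2) = 4
f(4) = -8
f(-8) = 16

16


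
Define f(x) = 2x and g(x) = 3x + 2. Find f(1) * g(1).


f(1) = 2
g(1) = 5
Product = 10

10


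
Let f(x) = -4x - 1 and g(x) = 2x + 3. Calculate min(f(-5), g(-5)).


-7


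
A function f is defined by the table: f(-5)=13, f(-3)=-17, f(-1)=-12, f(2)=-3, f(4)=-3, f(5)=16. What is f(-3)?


Reading from the table at x = -3

-17


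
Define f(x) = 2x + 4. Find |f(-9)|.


f(-9) = -14
|-14| = 14

14


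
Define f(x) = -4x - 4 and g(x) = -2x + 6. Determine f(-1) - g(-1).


f(-1) = 0
g(-1) = 8
Difference = -8

-8


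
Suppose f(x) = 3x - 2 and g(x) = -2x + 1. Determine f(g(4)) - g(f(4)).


f(g(4)) = -23
g(f(4)) = -19
Difference = -4

-4


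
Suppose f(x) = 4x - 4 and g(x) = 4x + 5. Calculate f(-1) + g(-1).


f(-1) = -8
g(-1) = 1
Sum = -7

-7


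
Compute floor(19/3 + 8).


19/3 = 6.3333
6.3333 + 8 = 14.3333
floor(14.3333) = 14

14


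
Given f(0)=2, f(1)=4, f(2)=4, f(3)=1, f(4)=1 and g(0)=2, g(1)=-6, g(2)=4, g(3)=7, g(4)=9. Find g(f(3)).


f(3) = 1
g(1) = -6

-6


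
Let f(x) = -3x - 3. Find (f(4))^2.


225


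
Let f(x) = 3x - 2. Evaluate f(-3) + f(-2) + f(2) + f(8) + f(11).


f(-3) = -11
f(-2) = -8
f(2) = 4
f(8) = 22
f(11) = 31
Sum = 38

38


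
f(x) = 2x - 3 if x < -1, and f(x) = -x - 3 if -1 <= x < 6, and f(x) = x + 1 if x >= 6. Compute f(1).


1 satisfies -1 <= x < 6
f(1) = -4

-4


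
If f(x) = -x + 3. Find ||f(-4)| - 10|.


f(-4) = 7
|7| = 7
|7 - 10| = 3

3


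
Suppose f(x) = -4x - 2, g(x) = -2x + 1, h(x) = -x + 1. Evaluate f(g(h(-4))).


34


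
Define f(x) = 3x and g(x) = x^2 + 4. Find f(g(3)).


g(3) = 13
f(13) = 39

39


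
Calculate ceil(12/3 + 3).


7


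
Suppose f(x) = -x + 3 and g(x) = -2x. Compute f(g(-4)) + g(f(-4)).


f(g(-4)) = -5
g(f(-4)) = -14
Sum = -19

-19


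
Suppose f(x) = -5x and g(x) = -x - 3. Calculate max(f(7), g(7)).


f(7) = -35
g(7) = -10
max = -10

-10


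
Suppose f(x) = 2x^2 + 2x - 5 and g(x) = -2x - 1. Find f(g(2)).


35


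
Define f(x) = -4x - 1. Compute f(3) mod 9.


f(3) = -13
-13 mod 9 = 5

5


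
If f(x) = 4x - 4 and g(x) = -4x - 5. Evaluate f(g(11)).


g(11) = -49
f(-49) = -200

-200


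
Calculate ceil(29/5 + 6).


29/5 = 5.8
5.8 + 6 = 11.8
ceil(11.8) = 12

12


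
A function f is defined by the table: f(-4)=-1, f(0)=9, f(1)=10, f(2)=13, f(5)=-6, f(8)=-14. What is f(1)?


Reading from the table at x = 1

10


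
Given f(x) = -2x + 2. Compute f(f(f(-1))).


f(-1) = 4
f(4) = -6
f(-6) = 14

14


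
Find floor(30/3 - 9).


30/3 = 10
10 - 9 = 1
floor(1) = 1

1


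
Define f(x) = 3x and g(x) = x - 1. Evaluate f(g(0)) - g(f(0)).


f(g(0)) = -3
g(f(0)) = -1
Difference = -2

-2


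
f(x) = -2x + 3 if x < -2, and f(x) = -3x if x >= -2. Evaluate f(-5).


13


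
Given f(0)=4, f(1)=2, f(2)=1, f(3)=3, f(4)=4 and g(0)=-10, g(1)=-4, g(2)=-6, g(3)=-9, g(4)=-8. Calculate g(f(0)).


f(0) = 4
g(4) = -8

-8


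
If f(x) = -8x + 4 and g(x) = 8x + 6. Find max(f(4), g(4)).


f(4) = -28
g(4) = 38
max = 38

38


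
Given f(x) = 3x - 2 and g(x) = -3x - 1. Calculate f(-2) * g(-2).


f(-2) = -8
g(-2) = 5
Product = -40

-40


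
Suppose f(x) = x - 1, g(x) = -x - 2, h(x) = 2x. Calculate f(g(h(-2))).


h(-2) = -4
g(-4) = 2
f(2) = 1

1


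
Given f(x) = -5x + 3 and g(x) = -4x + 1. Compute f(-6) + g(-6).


f(-6) = 33
g(-6) = 25
Sum = 58

58


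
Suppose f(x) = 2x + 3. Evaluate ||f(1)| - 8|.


f(1) = 5
|5| = 5
|5 - 8| = 3

3


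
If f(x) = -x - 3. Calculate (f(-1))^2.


f(-1) = -2
(-2)^2 = 4

4


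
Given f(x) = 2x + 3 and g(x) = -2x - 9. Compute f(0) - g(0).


f(0) = 3
g(0) = -9
Difference = 12

12


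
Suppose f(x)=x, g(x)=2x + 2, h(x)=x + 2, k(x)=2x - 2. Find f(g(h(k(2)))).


10


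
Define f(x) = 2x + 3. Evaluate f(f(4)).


f(4) = 11
f(11) = 25

25


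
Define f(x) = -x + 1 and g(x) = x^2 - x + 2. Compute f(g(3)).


g(3) = 8
f(8) = -7

-7


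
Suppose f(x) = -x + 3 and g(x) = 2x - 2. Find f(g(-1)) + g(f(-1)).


f(g(-1)) = 7
g(f(-1)) = 6
Sum = 13

13


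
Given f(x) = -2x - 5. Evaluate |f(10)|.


f(10) = -25
|-25| = 25

25


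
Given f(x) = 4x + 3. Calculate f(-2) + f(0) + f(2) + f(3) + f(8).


f(-2) = -5
f(0) = 3
f(2) = 11
f(3) = 15
f(8) = 35
Sum = 59

59


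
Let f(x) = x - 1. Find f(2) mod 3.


f(2) = 1
1 mod 3 = 1

1


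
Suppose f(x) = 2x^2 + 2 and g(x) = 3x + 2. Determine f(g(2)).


g(2) = 8
f(8) = 2*(8)^2 + 2 = 130

130


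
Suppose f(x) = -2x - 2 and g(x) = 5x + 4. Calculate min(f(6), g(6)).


f(6) = -14
g(6) = 34
min = -14

-14


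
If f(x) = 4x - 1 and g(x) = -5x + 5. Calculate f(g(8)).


g(8) = -35
f(-35) = -141

-141


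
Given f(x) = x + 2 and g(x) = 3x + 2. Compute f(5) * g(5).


119


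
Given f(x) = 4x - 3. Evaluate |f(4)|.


f(4) = 13
|13| = 13

13


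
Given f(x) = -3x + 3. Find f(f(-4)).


f(-4) = 15
f(15) = -42

-42


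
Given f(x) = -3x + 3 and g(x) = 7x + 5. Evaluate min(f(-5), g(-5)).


f(-5) = 18
g(-5) = -30
min = -30

-30


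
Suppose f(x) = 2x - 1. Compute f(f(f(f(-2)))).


f(-2) = -5
f(-5) = -11
f(-11) = -23
f(-23) = -47

-47


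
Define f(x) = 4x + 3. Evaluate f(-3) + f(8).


f(-3) = -9
f(8) = 35
Sum = 26

26


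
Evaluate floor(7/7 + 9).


7/7 = 1
1 + 9 = 10
floor(10) = 10

10


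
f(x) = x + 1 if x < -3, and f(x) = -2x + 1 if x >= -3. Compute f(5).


5 satisfies x >= -3
f(5) = -9

-9


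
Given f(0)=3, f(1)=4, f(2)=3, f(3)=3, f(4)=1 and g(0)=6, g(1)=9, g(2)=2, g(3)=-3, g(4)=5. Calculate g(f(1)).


f(1) = 4
g(4) = 5

5


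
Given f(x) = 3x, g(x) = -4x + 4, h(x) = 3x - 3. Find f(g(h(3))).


h(3) = 6
g(6) = -20
f(-20) = -60

-60


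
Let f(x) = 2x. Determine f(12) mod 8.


0


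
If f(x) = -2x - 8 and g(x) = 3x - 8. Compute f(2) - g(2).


f(2) = -12
g(2) = -2
Difference = -10

-10


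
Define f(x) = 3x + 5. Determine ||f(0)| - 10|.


f(0) = 5
|5| = 5
|5 - 10| = 5

5


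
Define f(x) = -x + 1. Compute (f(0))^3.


f(0) = 1
(1)^3 = 1

1


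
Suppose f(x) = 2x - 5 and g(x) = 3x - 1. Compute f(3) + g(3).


f(3) = 1
g(3) = 8
Sum = 9

9


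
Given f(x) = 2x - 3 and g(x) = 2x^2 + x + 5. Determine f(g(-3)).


g(-3) = 20
f(20) = 37

37


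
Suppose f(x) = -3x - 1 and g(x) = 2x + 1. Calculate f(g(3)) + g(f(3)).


f(g(3)) = -22
g(f(3)) = -19
Sum = -41

-41


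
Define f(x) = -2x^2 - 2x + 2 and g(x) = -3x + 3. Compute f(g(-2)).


-178


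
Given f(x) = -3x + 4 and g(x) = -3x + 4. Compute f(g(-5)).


-53


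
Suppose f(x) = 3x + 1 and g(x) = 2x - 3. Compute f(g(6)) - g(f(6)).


-7


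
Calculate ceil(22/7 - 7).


22/7 = 3.1429
3.1429 - 7 = -3.8571
ceil(-3.8571) = -3

-3


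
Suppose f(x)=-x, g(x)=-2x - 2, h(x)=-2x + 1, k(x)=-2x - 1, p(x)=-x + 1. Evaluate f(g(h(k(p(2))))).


p(2) = -1
k(-1) = 1
h(1) = -1
g(-1) = 0
f(0) = 0

0


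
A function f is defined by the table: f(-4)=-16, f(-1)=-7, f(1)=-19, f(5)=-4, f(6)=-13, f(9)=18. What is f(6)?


-13


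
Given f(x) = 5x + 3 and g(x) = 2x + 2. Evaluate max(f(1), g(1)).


f(1) = 8
g(1) = 4
max = 8

8


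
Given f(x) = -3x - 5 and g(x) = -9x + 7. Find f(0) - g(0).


f(0) = -5
g(0) = 7
Difference = -12

-12


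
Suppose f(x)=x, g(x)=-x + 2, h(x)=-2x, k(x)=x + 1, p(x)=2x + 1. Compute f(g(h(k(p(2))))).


p(2) = 5
k(5) = 6
h(6) = -12
g(-12) = 14
f(14) = 14

14


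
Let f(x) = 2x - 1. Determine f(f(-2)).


f(-2) = -5
f(-5) = -11

-11


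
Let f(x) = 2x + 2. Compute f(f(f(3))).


38


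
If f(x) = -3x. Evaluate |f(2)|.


f(2) = -6
|-6| = 6

6


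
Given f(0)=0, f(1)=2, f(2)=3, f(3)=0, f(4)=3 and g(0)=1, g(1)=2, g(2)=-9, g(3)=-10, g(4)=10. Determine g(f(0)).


f(0) = 0
g(0) = 1

1


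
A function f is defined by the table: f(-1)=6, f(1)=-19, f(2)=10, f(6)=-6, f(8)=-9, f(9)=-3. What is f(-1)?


Reading from the table at x = -1

6


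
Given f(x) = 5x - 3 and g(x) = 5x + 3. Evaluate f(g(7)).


g(7) = 38
f(38) = 187

187


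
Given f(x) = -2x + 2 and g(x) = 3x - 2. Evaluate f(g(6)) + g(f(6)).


-62


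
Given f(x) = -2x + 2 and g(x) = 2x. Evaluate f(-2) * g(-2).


f(-2) = 6
g(-2) = -4
Product = -24

-24


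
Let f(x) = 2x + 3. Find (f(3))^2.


81


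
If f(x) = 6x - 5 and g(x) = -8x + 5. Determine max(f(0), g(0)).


f(0) = -5
g(0) = 5
max = 5

5


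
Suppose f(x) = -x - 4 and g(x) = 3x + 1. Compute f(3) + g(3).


f(3) = -7
g(3) = 10
Sum = 3

3


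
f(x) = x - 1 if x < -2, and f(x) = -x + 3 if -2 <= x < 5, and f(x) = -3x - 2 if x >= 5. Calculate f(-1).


-1 satisfies -2 <= x < 5
f(-1) = 4

4


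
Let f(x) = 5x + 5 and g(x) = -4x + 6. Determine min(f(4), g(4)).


-10


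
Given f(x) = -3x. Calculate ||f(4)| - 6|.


f(4) = -12
|-12| = 12
|12 - 6| = 6

6


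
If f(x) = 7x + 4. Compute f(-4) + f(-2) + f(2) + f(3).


f(-4) = -24
f(-2) = -10
f(2) = 18
f(3) = 25
Sum = 9

9


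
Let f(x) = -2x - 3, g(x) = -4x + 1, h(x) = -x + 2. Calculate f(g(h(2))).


-5


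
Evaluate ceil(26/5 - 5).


26/5 = 5.2
5.2 - 5 = 0.2
ceil(0.2) = 1

1


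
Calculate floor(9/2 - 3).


1


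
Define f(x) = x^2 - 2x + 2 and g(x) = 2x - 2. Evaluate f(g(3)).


g(3) = 4
f(4) = 1*(4)^2 - 2*(4) + 2 = 10

10


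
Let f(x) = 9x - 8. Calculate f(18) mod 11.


0


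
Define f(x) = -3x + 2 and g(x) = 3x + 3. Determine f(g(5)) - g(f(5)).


f(g(5)) = -52
g(f(5)) = -36
Difference = -16

-16


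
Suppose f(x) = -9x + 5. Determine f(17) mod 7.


f(17) = -148
-148 mod 7 = 6

6


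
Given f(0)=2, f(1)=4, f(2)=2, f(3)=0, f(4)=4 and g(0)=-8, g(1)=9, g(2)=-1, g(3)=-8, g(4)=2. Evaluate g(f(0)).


f(0) = 2
g(2) = -1

-1


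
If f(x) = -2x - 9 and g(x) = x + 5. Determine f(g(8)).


g(8) = 13
f(13) = -35

-35


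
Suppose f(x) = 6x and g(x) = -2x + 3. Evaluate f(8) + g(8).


f(8) = 48
g(8) = -13
Sum = 35

35


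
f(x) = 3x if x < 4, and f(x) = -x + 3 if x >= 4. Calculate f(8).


8 satisfies x >= 4
f(8) = -5

-5


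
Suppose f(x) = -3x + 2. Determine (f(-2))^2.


f(-2) = 8
(8)^2 = 64

64


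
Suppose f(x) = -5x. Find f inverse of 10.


Solve -5x = 10
x = (10) / (-5) = -2

-2


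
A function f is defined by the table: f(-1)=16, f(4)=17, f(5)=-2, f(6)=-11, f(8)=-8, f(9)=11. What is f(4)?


Reading from the table at x = 4

17


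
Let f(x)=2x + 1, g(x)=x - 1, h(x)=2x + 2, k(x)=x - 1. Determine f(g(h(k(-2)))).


k(-2) = -3
h(-3) = -4
g(-4) = -5
f(-5) = -9

-9


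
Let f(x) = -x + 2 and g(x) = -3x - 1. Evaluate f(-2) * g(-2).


f(-2) = 4
g(-2) = 5
Product = 20

20


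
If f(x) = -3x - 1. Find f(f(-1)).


-7


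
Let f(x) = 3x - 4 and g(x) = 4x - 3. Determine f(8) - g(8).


f(8) = 20
g(8) = 29
Difference = -9

-9


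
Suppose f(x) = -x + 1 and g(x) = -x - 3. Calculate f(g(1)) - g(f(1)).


f(g(1)) = 5
g(f(1)) = -3
Difference = 8

8


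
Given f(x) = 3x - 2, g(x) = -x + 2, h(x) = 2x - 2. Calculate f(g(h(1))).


4


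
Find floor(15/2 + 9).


15/2 = 7.5
7.5 + 9 = 16.5
floor(16.5) = 16

16


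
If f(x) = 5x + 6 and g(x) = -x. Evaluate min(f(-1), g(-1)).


f(-1) = 1
g(-1) = 1
min = 1

1


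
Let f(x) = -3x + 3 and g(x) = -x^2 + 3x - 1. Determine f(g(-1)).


18


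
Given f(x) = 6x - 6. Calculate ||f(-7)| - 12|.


36


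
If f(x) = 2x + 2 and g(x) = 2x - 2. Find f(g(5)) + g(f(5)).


f(g(5)) = 18
g(f(5)) = 22
Sum = 40

40


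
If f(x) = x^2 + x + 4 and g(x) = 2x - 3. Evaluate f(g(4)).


g(4) = 5
f(5) = 1*(5)^2 + 1*(5) + 4 = 34

34


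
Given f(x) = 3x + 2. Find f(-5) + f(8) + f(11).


f(-5) = -13
f(8) = 26
f(11) = 35
Sum = 48

48


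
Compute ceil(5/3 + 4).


6


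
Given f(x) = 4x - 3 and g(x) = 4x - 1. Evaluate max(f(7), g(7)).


27


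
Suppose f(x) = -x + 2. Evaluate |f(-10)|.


12


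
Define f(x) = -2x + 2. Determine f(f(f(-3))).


f(-3) = 8
f(8) = -14
f(-14) = 30

30


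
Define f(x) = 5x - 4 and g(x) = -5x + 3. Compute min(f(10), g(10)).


-47


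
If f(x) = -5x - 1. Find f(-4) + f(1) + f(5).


-13


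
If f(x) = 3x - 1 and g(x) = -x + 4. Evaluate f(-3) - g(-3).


-17


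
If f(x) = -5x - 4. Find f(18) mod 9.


f(18) = -94
-94 mod 9 = 5

5


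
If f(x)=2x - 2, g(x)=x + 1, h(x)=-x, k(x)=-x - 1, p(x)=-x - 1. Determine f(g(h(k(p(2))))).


p(2) = -3
k(-3) = 2
h(2) = -2
g(-2) = -1
f(-1) = -4

-4


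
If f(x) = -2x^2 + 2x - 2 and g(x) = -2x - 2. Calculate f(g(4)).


-222


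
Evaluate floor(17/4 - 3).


17/4 = 4.25
4.25 - 3 = 1.25
floor(1.25) = 1

1


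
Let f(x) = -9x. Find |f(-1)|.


f(-1) = 9
|9| = 9

9


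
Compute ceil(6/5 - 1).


1


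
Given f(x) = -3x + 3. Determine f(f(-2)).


f(-2) = 9
f(9) = -24

-24


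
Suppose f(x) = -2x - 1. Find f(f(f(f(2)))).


37


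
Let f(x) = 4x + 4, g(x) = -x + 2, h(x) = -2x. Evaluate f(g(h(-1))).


4


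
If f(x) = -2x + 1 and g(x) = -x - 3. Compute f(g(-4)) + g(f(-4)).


f(g(-4)) = -1
g(f(-4)) = -12
Sum = -13

-13


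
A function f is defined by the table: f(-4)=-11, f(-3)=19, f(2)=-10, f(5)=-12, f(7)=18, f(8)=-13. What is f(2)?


Reading from the table at x = 2

-10


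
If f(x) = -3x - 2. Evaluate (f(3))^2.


f(3) = -11
(-11)^2 = 121

121


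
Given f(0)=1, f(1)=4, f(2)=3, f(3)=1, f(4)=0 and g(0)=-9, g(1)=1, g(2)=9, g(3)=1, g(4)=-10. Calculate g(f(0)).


f(0) = 1
g(1) = 1

1


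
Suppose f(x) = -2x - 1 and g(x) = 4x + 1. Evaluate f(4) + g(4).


f(4) = -9
g(4) = 17
Sum = 8

8


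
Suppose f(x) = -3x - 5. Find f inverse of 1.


Solve -3x - 5 = 1
x = (1 + 5) / (-3) = -2

-2


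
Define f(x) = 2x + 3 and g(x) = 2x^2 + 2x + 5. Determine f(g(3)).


g(3) = 29
f(29) = 61

61


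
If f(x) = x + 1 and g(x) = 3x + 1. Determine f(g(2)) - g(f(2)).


f(g(2)) = 8
g(f(2)) = 10
Difference = -2

-2


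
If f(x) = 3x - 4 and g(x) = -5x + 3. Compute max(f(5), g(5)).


f(5) = 11
g(5) = -22
max = 11

11


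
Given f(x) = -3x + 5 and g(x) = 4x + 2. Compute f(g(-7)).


g(-7) = -26
f(-26) = 83

83


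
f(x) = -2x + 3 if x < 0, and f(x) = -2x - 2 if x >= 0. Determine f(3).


3 satisfies x >= 0
f(3) = -8

-8


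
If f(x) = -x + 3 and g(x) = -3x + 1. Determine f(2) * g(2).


-5
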